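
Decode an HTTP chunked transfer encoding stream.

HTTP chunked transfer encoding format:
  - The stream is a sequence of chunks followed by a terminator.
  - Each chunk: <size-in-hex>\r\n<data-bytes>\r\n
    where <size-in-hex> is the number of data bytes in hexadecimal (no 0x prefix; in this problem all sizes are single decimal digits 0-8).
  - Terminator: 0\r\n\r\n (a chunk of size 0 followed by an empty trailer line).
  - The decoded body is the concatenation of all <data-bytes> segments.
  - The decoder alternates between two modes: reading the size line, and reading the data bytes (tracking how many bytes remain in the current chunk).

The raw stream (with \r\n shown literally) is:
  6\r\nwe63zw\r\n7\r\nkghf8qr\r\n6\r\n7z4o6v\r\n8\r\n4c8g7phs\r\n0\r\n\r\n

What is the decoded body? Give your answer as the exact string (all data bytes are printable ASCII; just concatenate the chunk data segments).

Answer: we63zwkghf8qr7z4o6v4c8g7phs

Derivation:
Chunk 1: stream[0..1]='6' size=0x6=6, data at stream[3..9]='we63zw' -> body[0..6], body so far='we63zw'
Chunk 2: stream[11..12]='7' size=0x7=7, data at stream[14..21]='kghf8qr' -> body[6..13], body so far='we63zwkghf8qr'
Chunk 3: stream[23..24]='6' size=0x6=6, data at stream[26..32]='7z4o6v' -> body[13..19], body so far='we63zwkghf8qr7z4o6v'
Chunk 4: stream[34..35]='8' size=0x8=8, data at stream[37..45]='4c8g7phs' -> body[19..27], body so far='we63zwkghf8qr7z4o6v4c8g7phs'
Chunk 5: stream[47..48]='0' size=0 (terminator). Final body='we63zwkghf8qr7z4o6v4c8g7phs' (27 bytes)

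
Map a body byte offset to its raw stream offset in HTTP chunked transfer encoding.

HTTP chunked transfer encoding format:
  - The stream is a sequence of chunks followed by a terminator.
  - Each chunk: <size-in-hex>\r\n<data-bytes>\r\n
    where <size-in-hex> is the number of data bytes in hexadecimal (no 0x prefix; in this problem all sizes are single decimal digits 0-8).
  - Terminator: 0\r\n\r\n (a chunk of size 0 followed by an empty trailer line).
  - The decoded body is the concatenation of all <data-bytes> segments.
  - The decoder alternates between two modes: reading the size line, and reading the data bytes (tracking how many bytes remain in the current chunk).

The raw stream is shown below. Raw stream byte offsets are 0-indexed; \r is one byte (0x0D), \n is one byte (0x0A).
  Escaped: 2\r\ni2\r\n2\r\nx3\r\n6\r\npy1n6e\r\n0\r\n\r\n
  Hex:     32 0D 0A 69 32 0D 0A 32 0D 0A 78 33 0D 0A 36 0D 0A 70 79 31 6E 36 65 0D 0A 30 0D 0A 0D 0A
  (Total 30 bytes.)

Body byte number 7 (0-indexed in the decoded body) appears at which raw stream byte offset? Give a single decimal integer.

Chunk 1: stream[0..1]='2' size=0x2=2, data at stream[3..5]='i2' -> body[0..2], body so far='i2'
Chunk 2: stream[7..8]='2' size=0x2=2, data at stream[10..12]='x3' -> body[2..4], body so far='i2x3'
Chunk 3: stream[14..15]='6' size=0x6=6, data at stream[17..23]='py1n6e' -> body[4..10], body so far='i2x3py1n6e'
Chunk 4: stream[25..26]='0' size=0 (terminator). Final body='i2x3py1n6e' (10 bytes)
Body byte 7 at stream offset 20

Answer: 20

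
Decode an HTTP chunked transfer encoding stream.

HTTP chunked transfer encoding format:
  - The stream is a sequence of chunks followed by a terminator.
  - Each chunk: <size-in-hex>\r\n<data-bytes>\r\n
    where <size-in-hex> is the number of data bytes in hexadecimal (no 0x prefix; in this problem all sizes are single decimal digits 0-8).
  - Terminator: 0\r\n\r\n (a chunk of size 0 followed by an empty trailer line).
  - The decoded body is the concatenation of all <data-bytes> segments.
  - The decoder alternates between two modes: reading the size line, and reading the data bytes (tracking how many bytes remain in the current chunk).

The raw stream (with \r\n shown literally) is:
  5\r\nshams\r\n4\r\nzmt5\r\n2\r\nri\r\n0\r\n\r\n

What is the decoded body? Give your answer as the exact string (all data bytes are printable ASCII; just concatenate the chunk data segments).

Answer: shamszmt5ri

Derivation:
Chunk 1: stream[0..1]='5' size=0x5=5, data at stream[3..8]='shams' -> body[0..5], body so far='shams'
Chunk 2: stream[10..11]='4' size=0x4=4, data at stream[13..17]='zmt5' -> body[5..9], body so far='shamszmt5'
Chunk 3: stream[19..20]='2' size=0x2=2, data at stream[22..24]='ri' -> body[9..11], body so far='shamszmt5ri'
Chunk 4: stream[26..27]='0' size=0 (terminator). Final body='shamszmt5ri' (11 bytes)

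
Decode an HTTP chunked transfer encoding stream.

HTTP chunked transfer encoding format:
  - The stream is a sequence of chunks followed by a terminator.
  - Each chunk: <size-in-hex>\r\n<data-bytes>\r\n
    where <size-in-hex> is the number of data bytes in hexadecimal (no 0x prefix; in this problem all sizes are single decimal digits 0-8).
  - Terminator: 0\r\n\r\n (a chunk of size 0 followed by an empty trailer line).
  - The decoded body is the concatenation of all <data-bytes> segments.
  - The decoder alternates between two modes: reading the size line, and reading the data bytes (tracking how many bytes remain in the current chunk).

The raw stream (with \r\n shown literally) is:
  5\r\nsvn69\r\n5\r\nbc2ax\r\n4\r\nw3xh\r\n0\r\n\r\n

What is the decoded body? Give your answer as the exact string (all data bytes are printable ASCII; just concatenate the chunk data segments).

Chunk 1: stream[0..1]='5' size=0x5=5, data at stream[3..8]='svn69' -> body[0..5], body so far='svn69'
Chunk 2: stream[10..11]='5' size=0x5=5, data at stream[13..18]='bc2ax' -> body[5..10], body so far='svn69bc2ax'
Chunk 3: stream[20..21]='4' size=0x4=4, data at stream[23..27]='w3xh' -> body[10..14], body so far='svn69bc2axw3xh'
Chunk 4: stream[29..30]='0' size=0 (terminator). Final body='svn69bc2axw3xh' (14 bytes)

Answer: svn69bc2axw3xh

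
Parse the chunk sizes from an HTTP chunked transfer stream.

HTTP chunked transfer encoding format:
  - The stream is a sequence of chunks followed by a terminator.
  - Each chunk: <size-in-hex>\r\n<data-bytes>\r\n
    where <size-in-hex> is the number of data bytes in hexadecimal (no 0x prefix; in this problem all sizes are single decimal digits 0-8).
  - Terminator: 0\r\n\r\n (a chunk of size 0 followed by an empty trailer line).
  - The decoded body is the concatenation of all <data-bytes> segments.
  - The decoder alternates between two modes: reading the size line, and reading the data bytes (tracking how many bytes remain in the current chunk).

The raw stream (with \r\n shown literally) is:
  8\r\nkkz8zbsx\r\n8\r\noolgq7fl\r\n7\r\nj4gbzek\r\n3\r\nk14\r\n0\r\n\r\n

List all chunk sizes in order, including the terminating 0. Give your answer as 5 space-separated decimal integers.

Answer: 8 8 7 3 0

Derivation:
Chunk 1: stream[0..1]='8' size=0x8=8, data at stream[3..11]='kkz8zbsx' -> body[0..8], body so far='kkz8zbsx'
Chunk 2: stream[13..14]='8' size=0x8=8, data at stream[16..24]='oolgq7fl' -> body[8..16], body so far='kkz8zbsxoolgq7fl'
Chunk 3: stream[26..27]='7' size=0x7=7, data at stream[29..36]='j4gbzek' -> body[16..23], body so far='kkz8zbsxoolgq7flj4gbzek'
Chunk 4: stream[38..39]='3' size=0x3=3, data at stream[41..44]='k14' -> body[23..26], body so far='kkz8zbsxoolgq7flj4gbzekk14'
Chunk 5: stream[46..47]='0' size=0 (terminator). Final body='kkz8zbsxoolgq7flj4gbzekk14' (26 bytes)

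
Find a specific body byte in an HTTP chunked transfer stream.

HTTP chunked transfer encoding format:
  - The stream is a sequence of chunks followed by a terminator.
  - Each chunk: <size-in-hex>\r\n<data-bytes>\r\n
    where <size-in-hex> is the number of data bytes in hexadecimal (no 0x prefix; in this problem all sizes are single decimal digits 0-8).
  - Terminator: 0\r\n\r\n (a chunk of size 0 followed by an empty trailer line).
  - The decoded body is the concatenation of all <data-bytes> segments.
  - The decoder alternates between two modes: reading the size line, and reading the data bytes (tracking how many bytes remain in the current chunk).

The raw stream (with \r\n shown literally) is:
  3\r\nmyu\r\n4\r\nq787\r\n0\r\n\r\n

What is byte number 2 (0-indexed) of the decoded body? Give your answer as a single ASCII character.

Answer: u

Derivation:
Chunk 1: stream[0..1]='3' size=0x3=3, data at stream[3..6]='myu' -> body[0..3], body so far='myu'
Chunk 2: stream[8..9]='4' size=0x4=4, data at stream[11..15]='q787' -> body[3..7], body so far='myuq787'
Chunk 3: stream[17..18]='0' size=0 (terminator). Final body='myuq787' (7 bytes)
Body byte 2 = 'u'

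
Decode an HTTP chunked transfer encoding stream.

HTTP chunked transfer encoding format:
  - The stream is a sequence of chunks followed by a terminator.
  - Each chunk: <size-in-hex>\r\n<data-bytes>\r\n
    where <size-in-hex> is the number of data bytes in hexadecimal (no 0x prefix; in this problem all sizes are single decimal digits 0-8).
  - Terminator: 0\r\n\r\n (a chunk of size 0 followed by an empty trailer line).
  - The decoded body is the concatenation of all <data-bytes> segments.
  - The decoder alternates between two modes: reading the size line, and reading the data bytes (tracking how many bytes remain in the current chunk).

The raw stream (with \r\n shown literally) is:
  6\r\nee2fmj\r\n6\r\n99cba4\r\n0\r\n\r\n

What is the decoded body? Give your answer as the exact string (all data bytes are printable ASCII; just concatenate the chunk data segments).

Chunk 1: stream[0..1]='6' size=0x6=6, data at stream[3..9]='ee2fmj' -> body[0..6], body so far='ee2fmj'
Chunk 2: stream[11..12]='6' size=0x6=6, data at stream[14..20]='99cba4' -> body[6..12], body so far='ee2fmj99cba4'
Chunk 3: stream[22..23]='0' size=0 (terminator). Final body='ee2fmj99cba4' (12 bytes)

Answer: ee2fmj99cba4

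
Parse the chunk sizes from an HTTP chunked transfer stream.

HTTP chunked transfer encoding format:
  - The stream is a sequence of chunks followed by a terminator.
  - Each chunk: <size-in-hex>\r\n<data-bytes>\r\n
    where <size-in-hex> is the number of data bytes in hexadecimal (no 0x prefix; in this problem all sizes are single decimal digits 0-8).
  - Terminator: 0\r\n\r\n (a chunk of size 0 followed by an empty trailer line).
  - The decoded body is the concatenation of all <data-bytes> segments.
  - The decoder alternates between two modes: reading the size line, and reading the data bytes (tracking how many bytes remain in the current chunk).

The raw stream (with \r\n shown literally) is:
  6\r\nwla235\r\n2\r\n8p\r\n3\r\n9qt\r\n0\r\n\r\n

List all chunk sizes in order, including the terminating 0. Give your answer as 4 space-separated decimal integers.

Chunk 1: stream[0..1]='6' size=0x6=6, data at stream[3..9]='wla235' -> body[0..6], body so far='wla235'
Chunk 2: stream[11..12]='2' size=0x2=2, data at stream[14..16]='8p' -> body[6..8], body so far='wla2358p'
Chunk 3: stream[18..19]='3' size=0x3=3, data at stream[21..24]='9qt' -> body[8..11], body so far='wla2358p9qt'
Chunk 4: stream[26..27]='0' size=0 (terminator). Final body='wla2358p9qt' (11 bytes)

Answer: 6 2 3 0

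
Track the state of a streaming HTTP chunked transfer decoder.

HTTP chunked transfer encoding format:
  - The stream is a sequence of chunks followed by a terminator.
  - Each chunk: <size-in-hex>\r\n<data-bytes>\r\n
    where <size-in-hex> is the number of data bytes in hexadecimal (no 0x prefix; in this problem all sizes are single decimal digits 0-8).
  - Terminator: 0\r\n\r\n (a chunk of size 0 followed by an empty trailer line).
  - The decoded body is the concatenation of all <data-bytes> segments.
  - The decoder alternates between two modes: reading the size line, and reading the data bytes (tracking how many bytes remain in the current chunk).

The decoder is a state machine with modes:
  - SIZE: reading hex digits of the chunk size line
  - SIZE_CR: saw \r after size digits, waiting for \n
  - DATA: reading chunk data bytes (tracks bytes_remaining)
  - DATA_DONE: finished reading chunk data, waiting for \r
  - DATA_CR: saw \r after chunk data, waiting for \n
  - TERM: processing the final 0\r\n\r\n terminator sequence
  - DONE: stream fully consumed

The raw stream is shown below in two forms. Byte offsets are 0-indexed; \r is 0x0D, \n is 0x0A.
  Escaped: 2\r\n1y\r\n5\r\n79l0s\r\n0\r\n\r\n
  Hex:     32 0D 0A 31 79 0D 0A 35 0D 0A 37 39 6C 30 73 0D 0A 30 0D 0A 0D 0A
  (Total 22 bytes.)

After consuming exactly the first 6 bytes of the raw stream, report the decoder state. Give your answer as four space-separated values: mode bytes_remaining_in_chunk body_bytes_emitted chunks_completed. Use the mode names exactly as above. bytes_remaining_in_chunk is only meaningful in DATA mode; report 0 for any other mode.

Byte 0 = '2': mode=SIZE remaining=0 emitted=0 chunks_done=0
Byte 1 = 0x0D: mode=SIZE_CR remaining=0 emitted=0 chunks_done=0
Byte 2 = 0x0A: mode=DATA remaining=2 emitted=0 chunks_done=0
Byte 3 = '1': mode=DATA remaining=1 emitted=1 chunks_done=0
Byte 4 = 'y': mode=DATA_DONE remaining=0 emitted=2 chunks_done=0
Byte 5 = 0x0D: mode=DATA_CR remaining=0 emitted=2 chunks_done=0

Answer: DATA_CR 0 2 0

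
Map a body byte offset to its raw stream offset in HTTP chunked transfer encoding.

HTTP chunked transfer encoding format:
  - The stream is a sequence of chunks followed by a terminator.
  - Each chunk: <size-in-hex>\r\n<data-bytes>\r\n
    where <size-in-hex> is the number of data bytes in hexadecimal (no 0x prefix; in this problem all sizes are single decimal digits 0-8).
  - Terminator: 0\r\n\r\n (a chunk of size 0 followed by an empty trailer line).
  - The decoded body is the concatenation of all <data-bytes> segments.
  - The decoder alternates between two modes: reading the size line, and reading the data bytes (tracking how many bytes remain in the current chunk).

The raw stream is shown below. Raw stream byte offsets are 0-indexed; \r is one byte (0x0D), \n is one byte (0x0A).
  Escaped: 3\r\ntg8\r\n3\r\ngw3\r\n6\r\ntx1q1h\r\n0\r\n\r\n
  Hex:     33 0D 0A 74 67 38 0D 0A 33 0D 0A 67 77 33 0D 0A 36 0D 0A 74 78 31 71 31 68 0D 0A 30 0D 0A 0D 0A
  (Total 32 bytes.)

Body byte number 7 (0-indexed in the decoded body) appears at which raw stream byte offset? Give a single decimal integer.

Answer: 20

Derivation:
Chunk 1: stream[0..1]='3' size=0x3=3, data at stream[3..6]='tg8' -> body[0..3], body so far='tg8'
Chunk 2: stream[8..9]='3' size=0x3=3, data at stream[11..14]='gw3' -> body[3..6], body so far='tg8gw3'
Chunk 3: stream[16..17]='6' size=0x6=6, data at stream[19..25]='tx1q1h' -> body[6..12], body so far='tg8gw3tx1q1h'
Chunk 4: stream[27..28]='0' size=0 (terminator). Final body='tg8gw3tx1q1h' (12 bytes)
Body byte 7 at stream offset 20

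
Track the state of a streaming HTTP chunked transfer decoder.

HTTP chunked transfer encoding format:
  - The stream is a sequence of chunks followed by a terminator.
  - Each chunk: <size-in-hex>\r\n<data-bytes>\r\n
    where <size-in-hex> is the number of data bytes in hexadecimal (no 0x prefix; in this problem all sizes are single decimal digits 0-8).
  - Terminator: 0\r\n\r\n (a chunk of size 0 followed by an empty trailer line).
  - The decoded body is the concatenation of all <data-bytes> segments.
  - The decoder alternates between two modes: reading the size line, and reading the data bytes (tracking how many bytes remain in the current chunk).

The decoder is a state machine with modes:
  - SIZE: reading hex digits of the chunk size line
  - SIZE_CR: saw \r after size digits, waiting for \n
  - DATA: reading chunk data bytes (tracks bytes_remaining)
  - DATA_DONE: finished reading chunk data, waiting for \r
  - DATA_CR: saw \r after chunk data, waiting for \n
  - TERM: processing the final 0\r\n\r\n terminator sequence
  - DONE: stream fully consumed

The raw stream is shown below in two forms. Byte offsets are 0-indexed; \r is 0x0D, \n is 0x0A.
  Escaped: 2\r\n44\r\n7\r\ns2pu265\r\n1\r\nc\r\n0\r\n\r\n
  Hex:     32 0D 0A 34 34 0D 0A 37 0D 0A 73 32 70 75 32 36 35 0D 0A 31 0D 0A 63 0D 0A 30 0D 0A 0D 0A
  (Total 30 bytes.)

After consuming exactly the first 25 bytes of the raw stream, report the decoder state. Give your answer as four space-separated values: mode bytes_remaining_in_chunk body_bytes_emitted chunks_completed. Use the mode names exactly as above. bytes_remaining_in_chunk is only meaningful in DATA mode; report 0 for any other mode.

Answer: SIZE 0 10 3

Derivation:
Byte 0 = '2': mode=SIZE remaining=0 emitted=0 chunks_done=0
Byte 1 = 0x0D: mode=SIZE_CR remaining=0 emitted=0 chunks_done=0
Byte 2 = 0x0A: mode=DATA remaining=2 emitted=0 chunks_done=0
Byte 3 = '4': mode=DATA remaining=1 emitted=1 chunks_done=0
Byte 4 = '4': mode=DATA_DONE remaining=0 emitted=2 chunks_done=0
Byte 5 = 0x0D: mode=DATA_CR remaining=0 emitted=2 chunks_done=0
Byte 6 = 0x0A: mode=SIZE remaining=0 emitted=2 chunks_done=1
Byte 7 = '7': mode=SIZE remaining=0 emitted=2 chunks_done=1
Byte 8 = 0x0D: mode=SIZE_CR remaining=0 emitted=2 chunks_done=1
Byte 9 = 0x0A: mode=DATA remaining=7 emitted=2 chunks_done=1
Byte 10 = 's': mode=DATA remaining=6 emitted=3 chunks_done=1
Byte 11 = '2': mode=DATA remaining=5 emitted=4 chunks_done=1
Byte 12 = 'p': mode=DATA remaining=4 emitted=5 chunks_done=1
Byte 13 = 'u': mode=DATA remaining=3 emitted=6 chunks_done=1
Byte 14 = '2': mode=DATA remaining=2 emitted=7 chunks_done=1
Byte 15 = '6': mode=DATA remaining=1 emitted=8 chunks_done=1
Byte 16 = '5': mode=DATA_DONE remaining=0 emitted=9 chunks_done=1
Byte 17 = 0x0D: mode=DATA_CR remaining=0 emitted=9 chunks_done=1
Byte 18 = 0x0A: mode=SIZE remaining=0 emitted=9 chunks_done=2
Byte 19 = '1': mode=SIZE remaining=0 emitted=9 chunks_done=2
Byte 20 = 0x0D: mode=SIZE_CR remaining=0 emitted=9 chunks_done=2
Byte 21 = 0x0A: mode=DATA remaining=1 emitted=9 chunks_done=2
Byte 22 = 'c': mode=DATA_DONE remaining=0 emitted=10 chunks_done=2
Byte 23 = 0x0D: mode=DATA_CR remaining=0 emitted=10 chunks_done=2
Byte 24 = 0x0A: mode=SIZE remaining=0 emitted=10 chunks_done=3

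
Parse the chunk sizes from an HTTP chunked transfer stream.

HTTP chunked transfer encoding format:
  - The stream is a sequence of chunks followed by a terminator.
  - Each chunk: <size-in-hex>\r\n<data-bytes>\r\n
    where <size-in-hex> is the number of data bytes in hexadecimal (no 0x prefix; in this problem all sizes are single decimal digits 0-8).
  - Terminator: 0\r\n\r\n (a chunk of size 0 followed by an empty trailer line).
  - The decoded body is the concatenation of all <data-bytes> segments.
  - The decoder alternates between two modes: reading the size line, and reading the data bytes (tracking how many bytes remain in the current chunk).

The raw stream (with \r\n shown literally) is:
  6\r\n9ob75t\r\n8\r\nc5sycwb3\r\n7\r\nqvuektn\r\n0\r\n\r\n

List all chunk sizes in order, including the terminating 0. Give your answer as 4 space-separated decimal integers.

Chunk 1: stream[0..1]='6' size=0x6=6, data at stream[3..9]='9ob75t' -> body[0..6], body so far='9ob75t'
Chunk 2: stream[11..12]='8' size=0x8=8, data at stream[14..22]='c5sycwb3' -> body[6..14], body so far='9ob75tc5sycwb3'
Chunk 3: stream[24..25]='7' size=0x7=7, data at stream[27..34]='qvuektn' -> body[14..21], body so far='9ob75tc5sycwb3qvuektn'
Chunk 4: stream[36..37]='0' size=0 (terminator). Final body='9ob75tc5sycwb3qvuektn' (21 bytes)

Answer: 6 8 7 0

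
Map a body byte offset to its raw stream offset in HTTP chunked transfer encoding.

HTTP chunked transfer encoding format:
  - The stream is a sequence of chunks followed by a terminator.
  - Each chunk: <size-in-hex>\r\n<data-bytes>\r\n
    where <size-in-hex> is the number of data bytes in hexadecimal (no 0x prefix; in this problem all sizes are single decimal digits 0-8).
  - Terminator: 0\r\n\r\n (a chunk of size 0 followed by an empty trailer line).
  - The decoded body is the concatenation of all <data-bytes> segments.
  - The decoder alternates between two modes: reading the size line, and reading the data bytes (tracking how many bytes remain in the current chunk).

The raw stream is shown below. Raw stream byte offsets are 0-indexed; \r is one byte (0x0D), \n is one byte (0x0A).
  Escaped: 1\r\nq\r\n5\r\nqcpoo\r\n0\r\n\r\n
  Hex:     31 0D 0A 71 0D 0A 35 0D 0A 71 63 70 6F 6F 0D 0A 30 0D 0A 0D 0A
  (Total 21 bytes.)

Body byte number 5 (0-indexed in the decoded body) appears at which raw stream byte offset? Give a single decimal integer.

Answer: 13

Derivation:
Chunk 1: stream[0..1]='1' size=0x1=1, data at stream[3..4]='q' -> body[0..1], body so far='q'
Chunk 2: stream[6..7]='5' size=0x5=5, data at stream[9..14]='qcpoo' -> body[1..6], body so far='qqcpoo'
Chunk 3: stream[16..17]='0' size=0 (terminator). Final body='qqcpoo' (6 bytes)
Body byte 5 at stream offset 13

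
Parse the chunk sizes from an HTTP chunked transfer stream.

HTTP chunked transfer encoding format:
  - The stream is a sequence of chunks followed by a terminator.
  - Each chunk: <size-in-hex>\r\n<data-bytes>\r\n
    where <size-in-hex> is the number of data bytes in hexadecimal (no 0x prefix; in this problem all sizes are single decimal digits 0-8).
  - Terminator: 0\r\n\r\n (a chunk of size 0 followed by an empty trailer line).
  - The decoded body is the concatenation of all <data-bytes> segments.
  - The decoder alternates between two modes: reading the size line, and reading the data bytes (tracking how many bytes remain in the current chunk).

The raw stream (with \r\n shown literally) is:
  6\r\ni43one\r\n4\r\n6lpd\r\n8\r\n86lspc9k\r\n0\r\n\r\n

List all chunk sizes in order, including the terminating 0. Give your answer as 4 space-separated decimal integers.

Chunk 1: stream[0..1]='6' size=0x6=6, data at stream[3..9]='i43one' -> body[0..6], body so far='i43one'
Chunk 2: stream[11..12]='4' size=0x4=4, data at stream[14..18]='6lpd' -> body[6..10], body so far='i43one6lpd'
Chunk 3: stream[20..21]='8' size=0x8=8, data at stream[23..31]='86lspc9k' -> body[10..18], body so far='i43one6lpd86lspc9k'
Chunk 4: stream[33..34]='0' size=0 (terminator). Final body='i43one6lpd86lspc9k' (18 bytes)

Answer: 6 4 8 0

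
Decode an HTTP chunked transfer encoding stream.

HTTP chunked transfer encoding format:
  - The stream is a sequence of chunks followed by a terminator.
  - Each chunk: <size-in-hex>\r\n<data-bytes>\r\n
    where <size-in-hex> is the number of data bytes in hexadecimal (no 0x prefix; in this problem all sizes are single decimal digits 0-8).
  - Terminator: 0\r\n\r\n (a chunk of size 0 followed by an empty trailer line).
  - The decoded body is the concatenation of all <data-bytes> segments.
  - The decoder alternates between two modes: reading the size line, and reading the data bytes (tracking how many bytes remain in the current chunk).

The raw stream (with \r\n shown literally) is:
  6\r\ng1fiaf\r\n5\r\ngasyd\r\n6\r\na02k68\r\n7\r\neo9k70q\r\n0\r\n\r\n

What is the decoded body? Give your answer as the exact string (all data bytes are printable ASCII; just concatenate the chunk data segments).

Answer: g1fiafgasyda02k68eo9k70q

Derivation:
Chunk 1: stream[0..1]='6' size=0x6=6, data at stream[3..9]='g1fiaf' -> body[0..6], body so far='g1fiaf'
Chunk 2: stream[11..12]='5' size=0x5=5, data at stream[14..19]='gasyd' -> body[6..11], body so far='g1fiafgasyd'
Chunk 3: stream[21..22]='6' size=0x6=6, data at stream[24..30]='a02k68' -> body[11..17], body so far='g1fiafgasyda02k68'
Chunk 4: stream[32..33]='7' size=0x7=7, data at stream[35..42]='eo9k70q' -> body[17..24], body so far='g1fiafgasyda02k68eo9k70q'
Chunk 5: stream[44..45]='0' size=0 (terminator). Final body='g1fiafgasyda02k68eo9k70q' (24 bytes)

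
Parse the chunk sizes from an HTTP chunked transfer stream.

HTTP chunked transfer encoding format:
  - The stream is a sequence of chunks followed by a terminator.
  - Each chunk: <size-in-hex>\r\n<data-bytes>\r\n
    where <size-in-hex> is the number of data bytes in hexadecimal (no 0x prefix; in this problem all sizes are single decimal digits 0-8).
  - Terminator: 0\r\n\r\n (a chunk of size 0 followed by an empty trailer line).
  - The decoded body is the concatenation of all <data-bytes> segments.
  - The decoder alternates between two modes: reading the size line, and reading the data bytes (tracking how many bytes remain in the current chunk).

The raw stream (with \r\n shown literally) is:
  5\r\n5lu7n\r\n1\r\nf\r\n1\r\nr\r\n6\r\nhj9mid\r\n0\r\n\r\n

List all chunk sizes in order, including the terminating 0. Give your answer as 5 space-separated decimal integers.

Answer: 5 1 1 6 0

Derivation:
Chunk 1: stream[0..1]='5' size=0x5=5, data at stream[3..8]='5lu7n' -> body[0..5], body so far='5lu7n'
Chunk 2: stream[10..11]='1' size=0x1=1, data at stream[13..14]='f' -> body[5..6], body so far='5lu7nf'
Chunk 3: stream[16..17]='1' size=0x1=1, data at stream[19..20]='r' -> body[6..7], body so far='5lu7nfr'
Chunk 4: stream[22..23]='6' size=0x6=6, data at stream[25..31]='hj9mid' -> body[7..13], body so far='5lu7nfrhj9mid'
Chunk 5: stream[33..34]='0' size=0 (terminator). Final body='5lu7nfrhj9mid' (13 bytes)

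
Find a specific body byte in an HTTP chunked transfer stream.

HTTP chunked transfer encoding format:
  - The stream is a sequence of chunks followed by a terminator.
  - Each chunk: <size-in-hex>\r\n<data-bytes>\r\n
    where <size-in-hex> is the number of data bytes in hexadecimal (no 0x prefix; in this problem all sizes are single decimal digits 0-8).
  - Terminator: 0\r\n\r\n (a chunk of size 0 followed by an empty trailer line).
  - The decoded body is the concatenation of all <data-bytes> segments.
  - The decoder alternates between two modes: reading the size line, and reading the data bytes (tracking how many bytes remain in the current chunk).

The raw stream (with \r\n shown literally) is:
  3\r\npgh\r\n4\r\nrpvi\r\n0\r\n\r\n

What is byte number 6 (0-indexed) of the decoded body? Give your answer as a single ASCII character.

Answer: i

Derivation:
Chunk 1: stream[0..1]='3' size=0x3=3, data at stream[3..6]='pgh' -> body[0..3], body so far='pgh'
Chunk 2: stream[8..9]='4' size=0x4=4, data at stream[11..15]='rpvi' -> body[3..7], body so far='pghrpvi'
Chunk 3: stream[17..18]='0' size=0 (terminator). Final body='pghrpvi' (7 bytes)
Body byte 6 = 'i'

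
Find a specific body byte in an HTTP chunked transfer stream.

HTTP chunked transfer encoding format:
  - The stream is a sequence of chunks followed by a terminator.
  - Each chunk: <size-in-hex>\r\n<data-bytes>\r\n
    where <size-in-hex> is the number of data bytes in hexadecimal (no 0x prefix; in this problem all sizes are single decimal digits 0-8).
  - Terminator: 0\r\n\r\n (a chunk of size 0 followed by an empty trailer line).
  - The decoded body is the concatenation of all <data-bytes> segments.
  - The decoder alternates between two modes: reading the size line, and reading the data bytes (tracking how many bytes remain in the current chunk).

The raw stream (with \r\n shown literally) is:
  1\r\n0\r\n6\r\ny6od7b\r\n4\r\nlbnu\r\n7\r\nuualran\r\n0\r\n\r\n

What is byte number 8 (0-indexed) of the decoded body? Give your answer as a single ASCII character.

Chunk 1: stream[0..1]='1' size=0x1=1, data at stream[3..4]='0' -> body[0..1], body so far='0'
Chunk 2: stream[6..7]='6' size=0x6=6, data at stream[9..15]='y6od7b' -> body[1..7], body so far='0y6od7b'
Chunk 3: stream[17..18]='4' size=0x4=4, data at stream[20..24]='lbnu' -> body[7..11], body so far='0y6od7blbnu'
Chunk 4: stream[26..27]='7' size=0x7=7, data at stream[29..36]='uualran' -> body[11..18], body so far='0y6od7blbnuuualran'
Chunk 5: stream[38..39]='0' size=0 (terminator). Final body='0y6od7blbnuuualran' (18 bytes)
Body byte 8 = 'b'

Answer: b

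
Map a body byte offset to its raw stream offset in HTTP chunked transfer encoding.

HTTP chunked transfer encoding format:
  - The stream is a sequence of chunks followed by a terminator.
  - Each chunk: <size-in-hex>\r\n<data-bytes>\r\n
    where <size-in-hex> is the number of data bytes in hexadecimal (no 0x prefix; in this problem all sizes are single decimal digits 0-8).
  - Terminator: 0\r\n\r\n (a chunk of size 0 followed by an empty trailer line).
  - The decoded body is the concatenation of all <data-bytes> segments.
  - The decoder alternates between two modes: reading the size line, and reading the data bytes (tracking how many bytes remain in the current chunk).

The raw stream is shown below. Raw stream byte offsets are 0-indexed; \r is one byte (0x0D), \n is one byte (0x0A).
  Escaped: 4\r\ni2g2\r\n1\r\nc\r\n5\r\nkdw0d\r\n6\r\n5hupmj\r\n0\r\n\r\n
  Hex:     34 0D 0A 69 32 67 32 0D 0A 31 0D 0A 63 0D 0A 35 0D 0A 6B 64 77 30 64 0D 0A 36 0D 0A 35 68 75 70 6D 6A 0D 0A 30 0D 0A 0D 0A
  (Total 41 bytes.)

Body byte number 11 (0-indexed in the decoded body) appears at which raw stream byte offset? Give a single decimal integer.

Chunk 1: stream[0..1]='4' size=0x4=4, data at stream[3..7]='i2g2' -> body[0..4], body so far='i2g2'
Chunk 2: stream[9..10]='1' size=0x1=1, data at stream[12..13]='c' -> body[4..5], body so far='i2g2c'
Chunk 3: stream[15..16]='5' size=0x5=5, data at stream[18..23]='kdw0d' -> body[5..10], body so far='i2g2ckdw0d'
Chunk 4: stream[25..26]='6' size=0x6=6, data at stream[28..34]='5hupmj' -> body[10..16], body so far='i2g2ckdw0d5hupmj'
Chunk 5: stream[36..37]='0' size=0 (terminator). Final body='i2g2ckdw0d5hupmj' (16 bytes)
Body byte 11 at stream offset 29

Answer: 29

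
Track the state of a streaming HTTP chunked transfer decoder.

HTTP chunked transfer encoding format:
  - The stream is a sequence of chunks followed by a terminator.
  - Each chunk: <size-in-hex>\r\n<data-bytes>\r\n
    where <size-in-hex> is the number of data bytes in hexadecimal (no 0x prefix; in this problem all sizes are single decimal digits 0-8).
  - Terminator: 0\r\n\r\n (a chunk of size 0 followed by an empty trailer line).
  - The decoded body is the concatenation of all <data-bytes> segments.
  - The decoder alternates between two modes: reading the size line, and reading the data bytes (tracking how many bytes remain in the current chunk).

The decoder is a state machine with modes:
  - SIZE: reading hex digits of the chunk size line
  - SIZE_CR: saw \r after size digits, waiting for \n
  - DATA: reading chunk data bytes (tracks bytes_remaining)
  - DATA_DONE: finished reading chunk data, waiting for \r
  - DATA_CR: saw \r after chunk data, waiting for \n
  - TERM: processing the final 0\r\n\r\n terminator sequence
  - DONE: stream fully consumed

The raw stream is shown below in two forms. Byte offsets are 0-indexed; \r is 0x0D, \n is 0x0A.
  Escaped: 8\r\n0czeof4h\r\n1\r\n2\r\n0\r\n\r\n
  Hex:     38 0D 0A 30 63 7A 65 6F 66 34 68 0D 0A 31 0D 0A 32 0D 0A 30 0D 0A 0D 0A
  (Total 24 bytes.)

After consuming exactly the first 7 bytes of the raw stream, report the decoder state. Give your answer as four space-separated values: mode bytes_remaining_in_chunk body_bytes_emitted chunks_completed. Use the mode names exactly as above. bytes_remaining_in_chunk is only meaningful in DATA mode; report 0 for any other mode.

Byte 0 = '8': mode=SIZE remaining=0 emitted=0 chunks_done=0
Byte 1 = 0x0D: mode=SIZE_CR remaining=0 emitted=0 chunks_done=0
Byte 2 = 0x0A: mode=DATA remaining=8 emitted=0 chunks_done=0
Byte 3 = '0': mode=DATA remaining=7 emitted=1 chunks_done=0
Byte 4 = 'c': mode=DATA remaining=6 emitted=2 chunks_done=0
Byte 5 = 'z': mode=DATA remaining=5 emitted=3 chunks_done=0
Byte 6 = 'e': mode=DATA remaining=4 emitted=4 chunks_done=0

Answer: DATA 4 4 0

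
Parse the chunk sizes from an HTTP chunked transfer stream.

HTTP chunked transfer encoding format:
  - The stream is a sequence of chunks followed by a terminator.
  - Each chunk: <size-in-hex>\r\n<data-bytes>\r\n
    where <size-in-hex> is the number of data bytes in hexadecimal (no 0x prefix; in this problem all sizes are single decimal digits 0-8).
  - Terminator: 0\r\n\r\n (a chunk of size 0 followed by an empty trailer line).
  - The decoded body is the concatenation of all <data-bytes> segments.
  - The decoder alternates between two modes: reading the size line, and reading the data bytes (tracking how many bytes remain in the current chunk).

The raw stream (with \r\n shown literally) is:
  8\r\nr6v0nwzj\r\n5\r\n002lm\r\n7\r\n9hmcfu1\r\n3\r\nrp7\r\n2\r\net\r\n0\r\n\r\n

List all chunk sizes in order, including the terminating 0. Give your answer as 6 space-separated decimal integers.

Chunk 1: stream[0..1]='8' size=0x8=8, data at stream[3..11]='r6v0nwzj' -> body[0..8], body so far='r6v0nwzj'
Chunk 2: stream[13..14]='5' size=0x5=5, data at stream[16..21]='002lm' -> body[8..13], body so far='r6v0nwzj002lm'
Chunk 3: stream[23..24]='7' size=0x7=7, data at stream[26..33]='9hmcfu1' -> body[13..20], body so far='r6v0nwzj002lm9hmcfu1'
Chunk 4: stream[35..36]='3' size=0x3=3, data at stream[38..41]='rp7' -> body[20..23], body so far='r6v0nwzj002lm9hmcfu1rp7'
Chunk 5: stream[43..44]='2' size=0x2=2, data at stream[46..48]='et' -> body[23..25], body so far='r6v0nwzj002lm9hmcfu1rp7et'
Chunk 6: stream[50..51]='0' size=0 (terminator). Final body='r6v0nwzj002lm9hmcfu1rp7et' (25 bytes)

Answer: 8 5 7 3 2 0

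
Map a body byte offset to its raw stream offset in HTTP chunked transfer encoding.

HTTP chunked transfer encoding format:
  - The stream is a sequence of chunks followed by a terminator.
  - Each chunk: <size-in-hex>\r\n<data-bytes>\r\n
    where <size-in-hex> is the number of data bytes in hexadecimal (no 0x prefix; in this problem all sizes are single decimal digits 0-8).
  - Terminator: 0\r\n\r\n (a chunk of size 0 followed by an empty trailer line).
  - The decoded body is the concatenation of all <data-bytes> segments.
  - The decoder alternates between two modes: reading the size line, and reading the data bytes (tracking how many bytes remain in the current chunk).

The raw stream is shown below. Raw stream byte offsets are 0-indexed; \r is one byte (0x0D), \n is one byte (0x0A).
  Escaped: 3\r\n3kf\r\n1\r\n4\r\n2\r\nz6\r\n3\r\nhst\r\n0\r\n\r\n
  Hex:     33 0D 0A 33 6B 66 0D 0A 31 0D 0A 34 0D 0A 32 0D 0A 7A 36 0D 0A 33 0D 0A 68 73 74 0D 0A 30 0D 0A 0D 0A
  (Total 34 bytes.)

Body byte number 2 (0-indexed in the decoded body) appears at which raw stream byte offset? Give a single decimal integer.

Chunk 1: stream[0..1]='3' size=0x3=3, data at stream[3..6]='3kf' -> body[0..3], body so far='3kf'
Chunk 2: stream[8..9]='1' size=0x1=1, data at stream[11..12]='4' -> body[3..4], body so far='3kf4'
Chunk 3: stream[14..15]='2' size=0x2=2, data at stream[17..19]='z6' -> body[4..6], body so far='3kf4z6'
Chunk 4: stream[21..22]='3' size=0x3=3, data at stream[24..27]='hst' -> body[6..9], body so far='3kf4z6hst'
Chunk 5: stream[29..30]='0' size=0 (terminator). Final body='3kf4z6hst' (9 bytes)
Body byte 2 at stream offset 5

Answer: 5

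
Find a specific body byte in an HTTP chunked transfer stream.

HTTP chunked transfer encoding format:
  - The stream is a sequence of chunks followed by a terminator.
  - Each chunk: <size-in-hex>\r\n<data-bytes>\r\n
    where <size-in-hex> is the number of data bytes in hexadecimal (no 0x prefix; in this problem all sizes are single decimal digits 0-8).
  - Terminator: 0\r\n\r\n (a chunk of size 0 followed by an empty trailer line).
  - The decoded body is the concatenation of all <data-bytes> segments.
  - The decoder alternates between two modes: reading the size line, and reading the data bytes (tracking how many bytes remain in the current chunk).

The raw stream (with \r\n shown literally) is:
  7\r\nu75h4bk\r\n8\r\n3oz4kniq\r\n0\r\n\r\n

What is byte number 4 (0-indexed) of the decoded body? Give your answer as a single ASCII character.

Chunk 1: stream[0..1]='7' size=0x7=7, data at stream[3..10]='u75h4bk' -> body[0..7], body so far='u75h4bk'
Chunk 2: stream[12..13]='8' size=0x8=8, data at stream[15..23]='3oz4kniq' -> body[7..15], body so far='u75h4bk3oz4kniq'
Chunk 3: stream[25..26]='0' size=0 (terminator). Final body='u75h4bk3oz4kniq' (15 bytes)
Body byte 4 = '4'

Answer: 4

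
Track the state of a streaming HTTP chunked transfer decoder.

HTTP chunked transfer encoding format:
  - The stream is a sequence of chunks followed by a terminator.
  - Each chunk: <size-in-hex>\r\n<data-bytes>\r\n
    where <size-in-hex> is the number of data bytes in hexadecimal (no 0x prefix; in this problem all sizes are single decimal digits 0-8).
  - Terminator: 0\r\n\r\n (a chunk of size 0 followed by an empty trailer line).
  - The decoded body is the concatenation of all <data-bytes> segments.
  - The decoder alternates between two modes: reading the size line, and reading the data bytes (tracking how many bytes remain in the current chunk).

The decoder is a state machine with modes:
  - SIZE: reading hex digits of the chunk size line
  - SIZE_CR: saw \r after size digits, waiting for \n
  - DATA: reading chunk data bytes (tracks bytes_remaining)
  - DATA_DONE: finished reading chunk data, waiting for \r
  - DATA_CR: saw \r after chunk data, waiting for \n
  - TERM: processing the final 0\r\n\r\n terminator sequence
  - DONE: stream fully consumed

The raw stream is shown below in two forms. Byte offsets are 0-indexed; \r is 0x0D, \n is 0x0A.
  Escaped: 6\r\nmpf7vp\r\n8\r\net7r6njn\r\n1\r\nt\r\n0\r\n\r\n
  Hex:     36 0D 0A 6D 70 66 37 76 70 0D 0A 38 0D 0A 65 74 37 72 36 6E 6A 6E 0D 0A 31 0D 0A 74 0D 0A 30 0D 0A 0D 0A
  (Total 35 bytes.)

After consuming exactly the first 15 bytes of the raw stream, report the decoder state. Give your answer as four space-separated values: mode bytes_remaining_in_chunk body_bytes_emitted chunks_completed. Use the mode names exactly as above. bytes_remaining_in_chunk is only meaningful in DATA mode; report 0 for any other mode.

Byte 0 = '6': mode=SIZE remaining=0 emitted=0 chunks_done=0
Byte 1 = 0x0D: mode=SIZE_CR remaining=0 emitted=0 chunks_done=0
Byte 2 = 0x0A: mode=DATA remaining=6 emitted=0 chunks_done=0
Byte 3 = 'm': mode=DATA remaining=5 emitted=1 chunks_done=0
Byte 4 = 'p': mode=DATA remaining=4 emitted=2 chunks_done=0
Byte 5 = 'f': mode=DATA remaining=3 emitted=3 chunks_done=0
Byte 6 = '7': mode=DATA remaining=2 emitted=4 chunks_done=0
Byte 7 = 'v': mode=DATA remaining=1 emitted=5 chunks_done=0
Byte 8 = 'p': mode=DATA_DONE remaining=0 emitted=6 chunks_done=0
Byte 9 = 0x0D: mode=DATA_CR remaining=0 emitted=6 chunks_done=0
Byte 10 = 0x0A: mode=SIZE remaining=0 emitted=6 chunks_done=1
Byte 11 = '8': mode=SIZE remaining=0 emitted=6 chunks_done=1
Byte 12 = 0x0D: mode=SIZE_CR remaining=0 emitted=6 chunks_done=1
Byte 13 = 0x0A: mode=DATA remaining=8 emitted=6 chunks_done=1
Byte 14 = 'e': mode=DATA remaining=7 emitted=7 chunks_done=1

Answer: DATA 7 7 1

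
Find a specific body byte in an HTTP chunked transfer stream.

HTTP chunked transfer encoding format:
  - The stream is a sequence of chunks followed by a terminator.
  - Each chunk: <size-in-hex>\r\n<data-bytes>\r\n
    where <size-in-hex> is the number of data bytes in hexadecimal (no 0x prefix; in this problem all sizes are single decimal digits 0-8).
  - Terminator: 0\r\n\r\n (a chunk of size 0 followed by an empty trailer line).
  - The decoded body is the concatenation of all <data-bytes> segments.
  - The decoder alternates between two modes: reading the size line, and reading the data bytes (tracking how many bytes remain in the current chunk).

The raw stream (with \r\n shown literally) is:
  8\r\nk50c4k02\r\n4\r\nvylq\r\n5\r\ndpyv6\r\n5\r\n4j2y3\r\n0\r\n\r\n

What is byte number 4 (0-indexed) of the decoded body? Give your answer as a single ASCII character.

Answer: 4

Derivation:
Chunk 1: stream[0..1]='8' size=0x8=8, data at stream[3..11]='k50c4k02' -> body[0..8], body so far='k50c4k02'
Chunk 2: stream[13..14]='4' size=0x4=4, data at stream[16..20]='vylq' -> body[8..12], body so far='k50c4k02vylq'
Chunk 3: stream[22..23]='5' size=0x5=5, data at stream[25..30]='dpyv6' -> body[12..17], body so far='k50c4k02vylqdpyv6'
Chunk 4: stream[32..33]='5' size=0x5=5, data at stream[35..40]='4j2y3' -> body[17..22], body so far='k50c4k02vylqdpyv64j2y3'
Chunk 5: stream[42..43]='0' size=0 (terminator). Final body='k50c4k02vylqdpyv64j2y3' (22 bytes)
Body byte 4 = '4'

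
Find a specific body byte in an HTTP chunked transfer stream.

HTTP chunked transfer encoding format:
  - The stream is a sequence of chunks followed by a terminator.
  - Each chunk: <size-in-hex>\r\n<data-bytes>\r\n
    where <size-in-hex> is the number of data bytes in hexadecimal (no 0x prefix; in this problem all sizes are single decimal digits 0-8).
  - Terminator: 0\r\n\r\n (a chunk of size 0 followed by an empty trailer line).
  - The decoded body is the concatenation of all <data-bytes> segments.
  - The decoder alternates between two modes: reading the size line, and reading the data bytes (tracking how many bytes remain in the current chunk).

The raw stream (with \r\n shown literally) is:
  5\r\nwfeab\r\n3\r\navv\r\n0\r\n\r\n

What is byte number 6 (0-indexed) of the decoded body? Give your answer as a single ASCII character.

Chunk 1: stream[0..1]='5' size=0x5=5, data at stream[3..8]='wfeab' -> body[0..5], body so far='wfeab'
Chunk 2: stream[10..11]='3' size=0x3=3, data at stream[13..16]='avv' -> body[5..8], body so far='wfeabavv'
Chunk 3: stream[18..19]='0' size=0 (terminator). Final body='wfeabavv' (8 bytes)
Body byte 6 = 'v'

Answer: v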